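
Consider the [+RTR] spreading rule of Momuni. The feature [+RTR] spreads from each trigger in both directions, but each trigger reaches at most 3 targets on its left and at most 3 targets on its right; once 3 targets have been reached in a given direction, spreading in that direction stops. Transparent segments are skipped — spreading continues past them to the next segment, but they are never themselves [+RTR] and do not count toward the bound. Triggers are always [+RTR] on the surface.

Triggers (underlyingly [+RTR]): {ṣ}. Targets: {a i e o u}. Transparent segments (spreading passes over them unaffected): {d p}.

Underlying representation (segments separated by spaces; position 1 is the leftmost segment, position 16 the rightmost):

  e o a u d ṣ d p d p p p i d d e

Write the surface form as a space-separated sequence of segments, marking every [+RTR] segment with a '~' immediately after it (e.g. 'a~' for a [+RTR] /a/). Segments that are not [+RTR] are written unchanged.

e o~ a~ u~ d ṣ~ d p d p p p i~ d d e~

From /ṣ/ at 6 rightward: 7 /d/ transparent; 8 /p/ transparent; 9 /d/ transparent; 10 /p/ transparent; 11 /p/ transparent; 12 /p/ transparent; 13 /i/ → [+RTR]; 14 /d/ transparent; 15 /d/ transparent; 16 /e/ → [+RTR]; word edge.
From /ṣ/ at 6 leftward: 5 /d/ transparent; 4 /u/ → [+RTR]; 3 /a/ → [+RTR]; 2 /o/ → [+RTR]; bound reached.
Target with no active source: position 1 stays [-emphatic].
[+RTR] positions on the surface: 2 3 4 6 13 16.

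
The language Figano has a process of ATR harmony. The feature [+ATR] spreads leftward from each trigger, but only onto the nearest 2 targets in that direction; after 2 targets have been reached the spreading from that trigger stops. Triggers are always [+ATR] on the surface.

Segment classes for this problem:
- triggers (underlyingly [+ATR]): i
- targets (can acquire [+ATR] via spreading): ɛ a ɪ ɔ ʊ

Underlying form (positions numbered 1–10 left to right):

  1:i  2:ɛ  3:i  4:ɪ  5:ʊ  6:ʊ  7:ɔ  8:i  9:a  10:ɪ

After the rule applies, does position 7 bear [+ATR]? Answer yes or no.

yes

From /i/ at 1 leftward: word edge.
From /i/ at 3 leftward: 2 /ɛ/ → [+ATR]; 1 /i/ is itself a trigger — this domain ends here.
From /i/ at 8 leftward: 7 /ɔ/ → [+ATR]; 6 /ʊ/ → [+ATR]; bound reached.
Targets with no active source: positions 4 5 9 10 stay [-ATR].
[+ATR] positions on the surface: 1 2 3 6 7 8.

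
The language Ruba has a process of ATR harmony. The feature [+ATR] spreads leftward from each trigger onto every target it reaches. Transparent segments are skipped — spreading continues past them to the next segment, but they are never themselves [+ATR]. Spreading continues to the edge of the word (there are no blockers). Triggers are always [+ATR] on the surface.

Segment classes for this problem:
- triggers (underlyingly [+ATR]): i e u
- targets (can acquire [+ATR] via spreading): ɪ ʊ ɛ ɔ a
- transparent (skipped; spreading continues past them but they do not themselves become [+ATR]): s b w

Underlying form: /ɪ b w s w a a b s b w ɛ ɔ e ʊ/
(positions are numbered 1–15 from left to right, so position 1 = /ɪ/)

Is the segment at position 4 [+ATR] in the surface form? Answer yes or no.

From /e/ at 14 leftward: 13 /ɔ/ → [+ATR]; 12 /ɛ/ → [+ATR]; 11 /w/ transparent; 10 /b/ transparent; 9 /s/ transparent; 8 /b/ transparent; 7 /a/ → [+ATR]; 6 /a/ → [+ATR]; 5 /w/ transparent; 4 /s/ transparent; 3 /w/ transparent; 2 /b/ transparent; 1 /ɪ/ → [+ATR]; word edge.
Target with no active source: position 15 stays [-ATR].
[+ATR] positions on the surface: 1 6 7 12 13 14.

no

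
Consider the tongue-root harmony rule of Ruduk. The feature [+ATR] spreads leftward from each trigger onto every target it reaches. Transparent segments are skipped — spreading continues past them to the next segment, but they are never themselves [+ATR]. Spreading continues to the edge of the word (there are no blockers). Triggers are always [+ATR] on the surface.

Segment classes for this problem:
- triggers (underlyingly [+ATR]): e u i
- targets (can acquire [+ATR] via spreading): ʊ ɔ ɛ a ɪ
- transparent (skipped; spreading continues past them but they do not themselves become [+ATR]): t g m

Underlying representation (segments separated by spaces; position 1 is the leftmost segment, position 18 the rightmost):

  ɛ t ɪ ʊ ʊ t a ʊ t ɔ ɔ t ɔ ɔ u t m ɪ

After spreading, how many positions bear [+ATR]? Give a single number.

11

From /u/ at 15 leftward: 14 /ɔ/ → [+ATR]; 13 /ɔ/ → [+ATR]; 12 /t/ transparent; 11 /ɔ/ → [+ATR]; 10 /ɔ/ → [+ATR]; 9 /t/ transparent; 8 /ʊ/ → [+ATR]; 7 /a/ → [+ATR]; 6 /t/ transparent; 5 /ʊ/ → [+ATR]; 4 /ʊ/ → [+ATR]; 3 /ɪ/ → [+ATR]; 2 /t/ transparent; 1 /ɛ/ → [+ATR]; word edge.
Target with no active source: position 18 stays [-ATR].
[+ATR] positions on the surface: 1 3 4 5 7 8 10 11 13 14 15.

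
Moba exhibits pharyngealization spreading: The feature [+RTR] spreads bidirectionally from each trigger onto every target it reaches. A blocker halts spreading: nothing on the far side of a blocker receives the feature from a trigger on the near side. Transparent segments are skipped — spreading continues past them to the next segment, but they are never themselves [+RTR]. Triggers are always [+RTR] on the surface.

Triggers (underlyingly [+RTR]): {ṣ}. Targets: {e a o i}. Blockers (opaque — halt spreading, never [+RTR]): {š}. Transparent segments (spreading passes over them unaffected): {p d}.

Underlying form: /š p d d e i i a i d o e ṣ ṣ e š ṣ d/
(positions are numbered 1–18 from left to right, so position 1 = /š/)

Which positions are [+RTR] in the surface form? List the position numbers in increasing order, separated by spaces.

From /ṣ/ at 13 rightward: 14 /ṣ/ is itself a trigger — this domain ends here.
From /ṣ/ at 13 leftward: 12 /e/ → [+RTR]; 11 /o/ → [+RTR]; 10 /d/ transparent; 9 /i/ → [+RTR]; 8 /a/ → [+RTR]; 7 /i/ → [+RTR]; 6 /i/ → [+RTR]; 5 /e/ → [+RTR]; 4 /d/ transparent; 3 /d/ transparent; 2 /p/ transparent; 1 /š/ blocks.
From /ṣ/ at 14 rightward: 15 /e/ → [+RTR]; 16 /š/ blocks.
From /ṣ/ at 14 leftward: 13 /ṣ/ is itself a trigger — this domain ends here.
From /ṣ/ at 17 rightward: 18 /d/ transparent; word edge.
From /ṣ/ at 17 leftward: 16 /š/ blocks.

5 6 7 8 9 11 12 13 14 15 17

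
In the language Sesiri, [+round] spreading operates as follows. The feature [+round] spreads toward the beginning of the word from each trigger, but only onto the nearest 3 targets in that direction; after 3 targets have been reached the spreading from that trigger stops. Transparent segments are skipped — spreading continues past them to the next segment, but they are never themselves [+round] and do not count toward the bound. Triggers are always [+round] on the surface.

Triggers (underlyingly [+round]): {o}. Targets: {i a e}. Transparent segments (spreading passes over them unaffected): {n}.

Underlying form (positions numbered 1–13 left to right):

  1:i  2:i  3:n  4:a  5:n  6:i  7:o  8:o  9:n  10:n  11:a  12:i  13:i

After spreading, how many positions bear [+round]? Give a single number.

From /o/ at 7 leftward: 6 /i/ → [+round]; 5 /n/ transparent; 4 /a/ → [+round]; 3 /n/ transparent; 2 /i/ → [+round]; bound reached.
From /o/ at 8 leftward: 7 /o/ is itself a trigger — this domain ends here.
Targets with no active source: positions 1 11 12 13 stay [-round].
[+round] positions on the surface: 2 4 6 7 8.

5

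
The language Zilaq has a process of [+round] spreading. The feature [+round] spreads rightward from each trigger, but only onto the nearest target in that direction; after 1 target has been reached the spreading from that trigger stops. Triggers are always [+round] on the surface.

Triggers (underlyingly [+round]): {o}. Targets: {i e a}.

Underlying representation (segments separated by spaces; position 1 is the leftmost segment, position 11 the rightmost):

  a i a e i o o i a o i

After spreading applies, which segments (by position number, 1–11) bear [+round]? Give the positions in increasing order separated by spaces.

6 7 8 10 11

From /o/ at 6 rightward: 7 /o/ is itself a trigger — this domain ends here.
From /o/ at 7 rightward: 8 /i/ → [+round]; bound reached.
From /o/ at 10 rightward: 11 /i/ → [+round]; bound reached.
Targets with no active source: positions 1 2 3 4 5 9 stay [-round].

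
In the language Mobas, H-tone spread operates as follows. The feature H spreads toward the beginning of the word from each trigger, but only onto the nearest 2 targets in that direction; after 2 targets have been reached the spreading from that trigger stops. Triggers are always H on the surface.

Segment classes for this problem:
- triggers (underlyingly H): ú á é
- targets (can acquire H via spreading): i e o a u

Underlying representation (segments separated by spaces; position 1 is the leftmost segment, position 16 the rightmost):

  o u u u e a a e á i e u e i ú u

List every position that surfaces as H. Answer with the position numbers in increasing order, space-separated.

From /á/ at 9 leftward: 8 /e/ → H; 7 /a/ → H; bound reached.
From /ú/ at 15 leftward: 14 /i/ → H; 13 /e/ → H; bound reached.
Targets with no active source: positions 1 2 3 4 5 6 10 11 12 16 stay [-high tone].

7 8 9 13 14 15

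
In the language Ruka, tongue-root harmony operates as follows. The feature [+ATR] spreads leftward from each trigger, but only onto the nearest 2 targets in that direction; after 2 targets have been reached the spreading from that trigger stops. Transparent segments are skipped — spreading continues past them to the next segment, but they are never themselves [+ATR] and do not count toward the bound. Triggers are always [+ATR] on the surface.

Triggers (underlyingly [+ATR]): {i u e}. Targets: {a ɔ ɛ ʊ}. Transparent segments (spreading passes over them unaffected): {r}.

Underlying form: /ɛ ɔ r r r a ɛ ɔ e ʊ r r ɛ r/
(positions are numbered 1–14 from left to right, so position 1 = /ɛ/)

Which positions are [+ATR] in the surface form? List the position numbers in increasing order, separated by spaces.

From /e/ at 9 leftward: 8 /ɔ/ → [+ATR]; 7 /ɛ/ → [+ATR]; bound reached.
Targets with no active source: positions 1 2 6 10 13 stay [-ATR].

7 8 9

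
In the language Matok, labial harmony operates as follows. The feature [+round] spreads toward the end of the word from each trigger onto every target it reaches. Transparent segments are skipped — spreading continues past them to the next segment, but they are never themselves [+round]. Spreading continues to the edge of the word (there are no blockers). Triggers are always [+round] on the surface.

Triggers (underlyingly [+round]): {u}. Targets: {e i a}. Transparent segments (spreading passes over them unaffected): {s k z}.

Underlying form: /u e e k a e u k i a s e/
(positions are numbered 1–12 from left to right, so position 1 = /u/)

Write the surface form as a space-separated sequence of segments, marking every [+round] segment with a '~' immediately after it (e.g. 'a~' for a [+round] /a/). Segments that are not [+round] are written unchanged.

u~ e~ e~ k a~ e~ u~ k i~ a~ s e~

From /u/ at 1 rightward: 2 /e/ → [+round]; 3 /e/ → [+round]; 4 /k/ transparent; 5 /a/ → [+round]; 6 /e/ → [+round]; 7 /u/ is itself a trigger — this domain ends here.
From /u/ at 7 rightward: 8 /k/ transparent; 9 /i/ → [+round]; 10 /a/ → [+round]; 11 /s/ transparent; 12 /e/ → [+round]; word edge.
[+round] positions on the surface: 1 2 3 5 6 7 9 10 12.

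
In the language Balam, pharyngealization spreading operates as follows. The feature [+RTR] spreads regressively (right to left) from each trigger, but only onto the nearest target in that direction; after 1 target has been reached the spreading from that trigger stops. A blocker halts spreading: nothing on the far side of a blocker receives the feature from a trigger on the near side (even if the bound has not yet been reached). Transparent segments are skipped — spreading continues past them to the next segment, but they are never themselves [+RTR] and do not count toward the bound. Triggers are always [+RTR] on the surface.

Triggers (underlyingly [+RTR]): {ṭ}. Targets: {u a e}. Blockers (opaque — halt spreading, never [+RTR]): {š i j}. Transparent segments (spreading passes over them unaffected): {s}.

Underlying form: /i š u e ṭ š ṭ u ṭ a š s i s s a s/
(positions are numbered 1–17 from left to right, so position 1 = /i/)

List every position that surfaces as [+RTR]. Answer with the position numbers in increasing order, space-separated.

From /ṭ/ at 5 leftward: 4 /e/ → [+RTR]; bound reached.
From /ṭ/ at 7 leftward: 6 /š/ blocks.
From /ṭ/ at 9 leftward: 8 /u/ → [+RTR]; bound reached.
Targets with no active source: positions 3 10 16 stay [-emphatic].

4 5 7 8 9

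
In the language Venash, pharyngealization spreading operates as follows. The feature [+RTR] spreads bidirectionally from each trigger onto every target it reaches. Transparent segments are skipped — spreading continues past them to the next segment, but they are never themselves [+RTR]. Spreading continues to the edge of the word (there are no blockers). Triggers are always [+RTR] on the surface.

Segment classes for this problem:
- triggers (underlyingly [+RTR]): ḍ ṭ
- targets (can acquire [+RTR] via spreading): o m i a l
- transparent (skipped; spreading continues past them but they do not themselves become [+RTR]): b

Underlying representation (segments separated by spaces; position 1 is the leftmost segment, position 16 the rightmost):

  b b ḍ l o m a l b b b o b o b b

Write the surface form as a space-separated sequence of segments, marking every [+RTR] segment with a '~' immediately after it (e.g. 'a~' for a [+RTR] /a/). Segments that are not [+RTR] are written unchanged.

b b ḍ~ l~ o~ m~ a~ l~ b b b o~ b o~ b b

From /ḍ/ at 3 rightward: 4 /l/ → [+RTR]; 5 /o/ → [+RTR]; 6 /m/ → [+RTR]; 7 /a/ → [+RTR]; 8 /l/ → [+RTR]; 9 /b/ transparent; 10 /b/ transparent; 11 /b/ transparent; 12 /o/ → [+RTR]; 13 /b/ transparent; 14 /o/ → [+RTR]; 15 /b/ transparent; 16 /b/ transparent; word edge.
From /ḍ/ at 3 leftward: 2 /b/ transparent; 1 /b/ transparent; word edge.
[+RTR] positions on the surface: 3 4 5 6 7 8 12 14.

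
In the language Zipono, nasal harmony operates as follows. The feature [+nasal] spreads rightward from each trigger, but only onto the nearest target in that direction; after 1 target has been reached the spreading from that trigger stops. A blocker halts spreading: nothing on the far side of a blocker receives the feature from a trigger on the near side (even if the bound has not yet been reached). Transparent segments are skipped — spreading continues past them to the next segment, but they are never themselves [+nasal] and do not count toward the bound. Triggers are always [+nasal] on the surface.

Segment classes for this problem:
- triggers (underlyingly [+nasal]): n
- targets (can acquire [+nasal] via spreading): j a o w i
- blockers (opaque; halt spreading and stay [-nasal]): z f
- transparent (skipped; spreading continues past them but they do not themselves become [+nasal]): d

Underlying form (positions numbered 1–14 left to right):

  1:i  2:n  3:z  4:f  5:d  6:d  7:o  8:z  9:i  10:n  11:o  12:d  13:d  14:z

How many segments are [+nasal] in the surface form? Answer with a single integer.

From /n/ at 2 rightward: 3 /z/ blocks.
From /n/ at 10 rightward: 11 /o/ → [+nasal]; bound reached.
Targets with no active source: positions 1 7 9 stay [-nasal].
[+nasal] positions on the surface: 2 10 11.

3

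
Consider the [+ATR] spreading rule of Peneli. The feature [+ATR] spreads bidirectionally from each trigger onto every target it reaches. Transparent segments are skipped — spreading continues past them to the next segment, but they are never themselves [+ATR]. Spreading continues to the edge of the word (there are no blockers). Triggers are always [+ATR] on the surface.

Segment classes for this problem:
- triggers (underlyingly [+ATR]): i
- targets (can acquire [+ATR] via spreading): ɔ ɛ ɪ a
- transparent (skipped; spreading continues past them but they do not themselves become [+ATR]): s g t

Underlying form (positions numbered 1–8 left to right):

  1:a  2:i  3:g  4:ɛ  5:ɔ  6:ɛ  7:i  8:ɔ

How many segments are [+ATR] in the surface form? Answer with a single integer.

From /i/ at 2 rightward: 3 /g/ transparent; 4 /ɛ/ → [+ATR]; 5 /ɔ/ → [+ATR]; 6 /ɛ/ → [+ATR]; 7 /i/ is itself a trigger — this domain ends here.
From /i/ at 2 leftward: 1 /a/ → [+ATR]; word edge.
From /i/ at 7 rightward: 8 /ɔ/ → [+ATR]; word edge.
From /i/ at 7 leftward: 6 /ɛ/ → [+ATR]; 5 /ɔ/ → [+ATR]; 4 /ɛ/ → [+ATR]; 3 /g/ transparent; 2 /i/ is itself a trigger — this domain ends here.
[+ATR] positions on the surface: 1 2 4 5 6 7 8.

7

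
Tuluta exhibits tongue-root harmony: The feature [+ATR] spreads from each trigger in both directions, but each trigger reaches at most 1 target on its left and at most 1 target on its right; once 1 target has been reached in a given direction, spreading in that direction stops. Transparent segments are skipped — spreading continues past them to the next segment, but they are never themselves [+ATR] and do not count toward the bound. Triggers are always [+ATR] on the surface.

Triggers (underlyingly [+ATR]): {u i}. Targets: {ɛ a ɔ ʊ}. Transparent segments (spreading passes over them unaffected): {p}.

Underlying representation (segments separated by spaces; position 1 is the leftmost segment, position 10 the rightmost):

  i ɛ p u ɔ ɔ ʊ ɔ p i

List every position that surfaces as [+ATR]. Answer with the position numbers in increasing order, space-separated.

1 2 4 5 8 10

From /i/ at 1 rightward: 2 /ɛ/ → [+ATR]; bound reached.
From /i/ at 1 leftward: word edge.
From /u/ at 4 rightward: 5 /ɔ/ → [+ATR]; bound reached.
From /u/ at 4 leftward: 3 /p/ transparent; 2 /ɛ/ → [+ATR]; bound reached.
From /i/ at 10 rightward: word edge.
From /i/ at 10 leftward: 9 /p/ transparent; 8 /ɔ/ → [+ATR]; bound reached.
Targets with no active source: positions 6 7 stay [-ATR].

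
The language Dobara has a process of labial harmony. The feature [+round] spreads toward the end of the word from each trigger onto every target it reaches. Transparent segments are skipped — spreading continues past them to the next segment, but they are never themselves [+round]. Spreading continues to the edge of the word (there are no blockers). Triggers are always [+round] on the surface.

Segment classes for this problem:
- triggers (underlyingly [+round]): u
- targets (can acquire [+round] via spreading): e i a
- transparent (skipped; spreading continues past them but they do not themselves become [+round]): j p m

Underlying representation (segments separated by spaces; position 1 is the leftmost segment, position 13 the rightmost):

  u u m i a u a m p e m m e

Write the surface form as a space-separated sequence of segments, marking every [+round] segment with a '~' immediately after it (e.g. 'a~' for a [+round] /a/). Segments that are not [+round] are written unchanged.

From /u/ at 1 rightward: 2 /u/ is itself a trigger — this domain ends here.
From /u/ at 2 rightward: 3 /m/ transparent; 4 /i/ → [+round]; 5 /a/ → [+round]; 6 /u/ is itself a trigger — this domain ends here.
From /u/ at 6 rightward: 7 /a/ → [+round]; 8 /m/ transparent; 9 /p/ transparent; 10 /e/ → [+round]; 11 /m/ transparent; 12 /m/ transparent; 13 /e/ → [+round]; word edge.
[+round] positions on the surface: 1 2 4 5 6 7 10 13.

u~ u~ m i~ a~ u~ a~ m p e~ m m e~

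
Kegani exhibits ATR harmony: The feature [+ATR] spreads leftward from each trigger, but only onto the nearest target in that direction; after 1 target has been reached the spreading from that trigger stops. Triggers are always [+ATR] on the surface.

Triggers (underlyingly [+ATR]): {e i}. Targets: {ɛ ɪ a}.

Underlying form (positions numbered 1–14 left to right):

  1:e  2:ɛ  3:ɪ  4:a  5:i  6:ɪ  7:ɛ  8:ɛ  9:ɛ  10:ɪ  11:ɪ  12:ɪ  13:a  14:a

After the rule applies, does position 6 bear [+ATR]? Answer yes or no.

From /e/ at 1 leftward: word edge.
From /i/ at 5 leftward: 4 /a/ → [+ATR]; bound reached.
Targets with no active source: positions 2 3 6 7 8 9 10 11 12 13 14 stay [-ATR].
[+ATR] positions on the surface: 1 4 5.

no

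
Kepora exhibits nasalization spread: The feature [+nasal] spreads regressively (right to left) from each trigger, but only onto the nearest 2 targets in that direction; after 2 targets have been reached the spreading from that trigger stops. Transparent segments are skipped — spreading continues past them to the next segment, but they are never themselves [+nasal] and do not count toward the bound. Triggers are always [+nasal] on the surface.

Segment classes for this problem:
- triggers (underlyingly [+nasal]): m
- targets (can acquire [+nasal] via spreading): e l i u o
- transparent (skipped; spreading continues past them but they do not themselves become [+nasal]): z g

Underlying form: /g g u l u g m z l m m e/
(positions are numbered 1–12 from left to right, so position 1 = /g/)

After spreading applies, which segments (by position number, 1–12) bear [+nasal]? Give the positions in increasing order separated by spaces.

From /m/ at 7 leftward: 6 /g/ transparent; 5 /u/ → [+nasal]; 4 /l/ → [+nasal]; bound reached.
From /m/ at 10 leftward: 9 /l/ → [+nasal]; 8 /z/ transparent; 7 /m/ is itself a trigger — this domain ends here.
From /m/ at 11 leftward: 10 /m/ is itself a trigger — this domain ends here.
Targets with no active source: positions 3 12 stay [-nasal].

4 5 7 9 10 11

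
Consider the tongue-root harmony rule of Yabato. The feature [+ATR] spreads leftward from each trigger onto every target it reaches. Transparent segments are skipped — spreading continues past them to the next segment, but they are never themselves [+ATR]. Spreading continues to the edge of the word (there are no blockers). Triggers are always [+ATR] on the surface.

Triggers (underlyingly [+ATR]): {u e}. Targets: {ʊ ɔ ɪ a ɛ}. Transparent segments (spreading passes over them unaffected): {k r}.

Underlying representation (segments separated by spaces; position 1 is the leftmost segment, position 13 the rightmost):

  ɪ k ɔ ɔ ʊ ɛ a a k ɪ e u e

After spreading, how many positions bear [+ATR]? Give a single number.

11

From /e/ at 11 leftward: 10 /ɪ/ → [+ATR]; 9 /k/ transparent; 8 /a/ → [+ATR]; 7 /a/ → [+ATR]; 6 /ɛ/ → [+ATR]; 5 /ʊ/ → [+ATR]; 4 /ɔ/ → [+ATR]; 3 /ɔ/ → [+ATR]; 2 /k/ transparent; 1 /ɪ/ → [+ATR]; word edge.
From /u/ at 12 leftward: 11 /e/ is itself a trigger — this domain ends here.
From /e/ at 13 leftward: 12 /u/ is itself a trigger — this domain ends here.
[+ATR] positions on the surface: 1 3 4 5 6 7 8 10 11 12 13.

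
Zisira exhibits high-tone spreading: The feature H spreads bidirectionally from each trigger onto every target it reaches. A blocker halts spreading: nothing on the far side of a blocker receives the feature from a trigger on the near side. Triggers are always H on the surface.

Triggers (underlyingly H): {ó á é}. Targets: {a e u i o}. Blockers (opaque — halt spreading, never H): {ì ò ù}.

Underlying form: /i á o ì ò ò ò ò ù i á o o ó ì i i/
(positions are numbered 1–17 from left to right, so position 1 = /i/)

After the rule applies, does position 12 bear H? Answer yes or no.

yes

From /á/ at 2 rightward: 3 /o/ → H; 4 /ì/ blocks.
From /á/ at 2 leftward: 1 /i/ → H; word edge.
From /á/ at 11 rightward: 12 /o/ → H; 13 /o/ → H; 14 /ó/ is itself a trigger — this domain ends here.
From /á/ at 11 leftward: 10 /i/ → H; 9 /ù/ blocks.
From /ó/ at 14 rightward: 15 /ì/ blocks.
From /ó/ at 14 leftward: 13 /o/ → H; 12 /o/ → H; 11 /á/ is itself a trigger — this domain ends here.
Targets with no active source: positions 16 17 stay [-high tone].
H positions on the surface: 1 2 3 10 11 12 13 14.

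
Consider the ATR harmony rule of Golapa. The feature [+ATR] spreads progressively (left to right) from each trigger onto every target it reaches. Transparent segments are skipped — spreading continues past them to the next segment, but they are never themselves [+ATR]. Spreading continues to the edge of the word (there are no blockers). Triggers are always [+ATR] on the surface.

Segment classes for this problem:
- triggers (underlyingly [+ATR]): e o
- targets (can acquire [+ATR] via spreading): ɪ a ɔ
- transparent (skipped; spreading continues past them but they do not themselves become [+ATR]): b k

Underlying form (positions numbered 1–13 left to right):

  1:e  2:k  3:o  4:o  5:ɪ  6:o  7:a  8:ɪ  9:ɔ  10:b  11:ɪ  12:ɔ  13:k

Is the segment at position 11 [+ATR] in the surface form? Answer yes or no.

From /e/ at 1 rightward: 2 /k/ transparent; 3 /o/ is itself a trigger — this domain ends here.
From /o/ at 3 rightward: 4 /o/ is itself a trigger — this domain ends here.
From /o/ at 4 rightward: 5 /ɪ/ → [+ATR]; 6 /o/ is itself a trigger — this domain ends here.
From /o/ at 6 rightward: 7 /a/ → [+ATR]; 8 /ɪ/ → [+ATR]; 9 /ɔ/ → [+ATR]; 10 /b/ transparent; 11 /ɪ/ → [+ATR]; 12 /ɔ/ → [+ATR]; 13 /k/ transparent; word edge.
[+ATR] positions on the surface: 1 3 4 5 6 7 8 9 11 12.

yes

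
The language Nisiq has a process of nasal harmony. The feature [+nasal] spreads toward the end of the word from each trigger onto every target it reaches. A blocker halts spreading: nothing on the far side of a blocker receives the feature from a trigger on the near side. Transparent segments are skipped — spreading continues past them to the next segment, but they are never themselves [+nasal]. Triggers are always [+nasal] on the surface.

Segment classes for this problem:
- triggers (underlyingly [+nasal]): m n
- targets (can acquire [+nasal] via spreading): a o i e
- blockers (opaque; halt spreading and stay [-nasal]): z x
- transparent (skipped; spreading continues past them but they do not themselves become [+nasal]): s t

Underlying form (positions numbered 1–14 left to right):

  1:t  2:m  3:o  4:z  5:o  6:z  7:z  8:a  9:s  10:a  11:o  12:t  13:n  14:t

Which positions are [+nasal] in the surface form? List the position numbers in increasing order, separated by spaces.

2 3 13

From /m/ at 2 rightward: 3 /o/ → [+nasal]; 4 /z/ blocks.
From /n/ at 13 rightward: 14 /t/ transparent; word edge.
Targets with no active source: positions 5 8 10 11 stay [-nasal].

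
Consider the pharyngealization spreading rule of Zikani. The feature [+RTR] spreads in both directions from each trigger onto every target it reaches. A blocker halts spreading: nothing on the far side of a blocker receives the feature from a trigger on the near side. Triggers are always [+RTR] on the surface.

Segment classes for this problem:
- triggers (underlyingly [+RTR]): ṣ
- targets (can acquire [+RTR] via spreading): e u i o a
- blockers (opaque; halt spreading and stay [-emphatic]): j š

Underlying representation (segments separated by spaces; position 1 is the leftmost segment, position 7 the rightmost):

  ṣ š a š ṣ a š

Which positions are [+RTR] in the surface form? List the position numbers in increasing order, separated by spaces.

1 5 6

From /ṣ/ at 1 rightward: 2 /š/ blocks.
From /ṣ/ at 1 leftward: word edge.
From /ṣ/ at 5 rightward: 6 /a/ → [+RTR]; 7 /š/ blocks.
From /ṣ/ at 5 leftward: 4 /š/ blocks.
Target with no active source: position 3 stays [-emphatic].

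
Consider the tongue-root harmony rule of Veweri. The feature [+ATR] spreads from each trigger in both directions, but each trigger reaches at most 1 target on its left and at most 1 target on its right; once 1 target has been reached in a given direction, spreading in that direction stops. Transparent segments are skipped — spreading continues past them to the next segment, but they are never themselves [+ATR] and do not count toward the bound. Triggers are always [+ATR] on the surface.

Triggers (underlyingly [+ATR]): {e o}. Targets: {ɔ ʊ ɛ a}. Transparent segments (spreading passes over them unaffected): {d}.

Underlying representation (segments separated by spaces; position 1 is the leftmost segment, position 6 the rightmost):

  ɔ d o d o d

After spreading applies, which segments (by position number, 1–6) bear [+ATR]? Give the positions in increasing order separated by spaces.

From /o/ at 3 rightward: 4 /d/ transparent; 5 /o/ is itself a trigger — this domain ends here.
From /o/ at 3 leftward: 2 /d/ transparent; 1 /ɔ/ → [+ATR]; bound reached.
From /o/ at 5 rightward: 6 /d/ transparent; word edge.
From /o/ at 5 leftward: 4 /d/ transparent; 3 /o/ is itself a trigger — this domain ends here.

1 3 5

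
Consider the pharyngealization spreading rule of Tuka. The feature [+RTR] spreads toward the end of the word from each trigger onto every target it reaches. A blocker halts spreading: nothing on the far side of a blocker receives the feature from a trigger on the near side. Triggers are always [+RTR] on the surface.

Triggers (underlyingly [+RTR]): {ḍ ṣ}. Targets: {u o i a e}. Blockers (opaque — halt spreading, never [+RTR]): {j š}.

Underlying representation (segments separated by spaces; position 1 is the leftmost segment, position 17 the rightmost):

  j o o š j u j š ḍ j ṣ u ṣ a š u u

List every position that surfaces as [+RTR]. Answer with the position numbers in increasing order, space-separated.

9 11 12 13 14

From /ḍ/ at 9 rightward: 10 /j/ blocks.
From /ṣ/ at 11 rightward: 12 /u/ → [+RTR]; 13 /ṣ/ is itself a trigger — this domain ends here.
From /ṣ/ at 13 rightward: 14 /a/ → [+RTR]; 15 /š/ blocks.
Targets with no active source: positions 2 3 6 16 17 stay [-emphatic].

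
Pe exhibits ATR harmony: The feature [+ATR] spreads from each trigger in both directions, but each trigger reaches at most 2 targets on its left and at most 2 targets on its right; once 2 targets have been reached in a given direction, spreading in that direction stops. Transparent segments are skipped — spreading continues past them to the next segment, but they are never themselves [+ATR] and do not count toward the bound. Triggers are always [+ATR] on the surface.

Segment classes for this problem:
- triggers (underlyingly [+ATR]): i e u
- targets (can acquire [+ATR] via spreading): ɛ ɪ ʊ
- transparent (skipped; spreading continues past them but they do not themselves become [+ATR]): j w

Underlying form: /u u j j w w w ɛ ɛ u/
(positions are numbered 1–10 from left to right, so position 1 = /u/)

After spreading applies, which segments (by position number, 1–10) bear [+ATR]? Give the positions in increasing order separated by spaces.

From /u/ at 1 rightward: 2 /u/ is itself a trigger — this domain ends here.
From /u/ at 1 leftward: word edge.
From /u/ at 2 rightward: 3 /j/ transparent; 4 /j/ transparent; 5 /w/ transparent; 6 /w/ transparent; 7 /w/ transparent; 8 /ɛ/ → [+ATR]; 9 /ɛ/ → [+ATR]; bound reached.
From /u/ at 2 leftward: 1 /u/ is itself a trigger — this domain ends here.
From /u/ at 10 rightward: word edge.
From /u/ at 10 leftward: 9 /ɛ/ → [+ATR]; 8 /ɛ/ → [+ATR]; bound reached.

1 2 8 9 10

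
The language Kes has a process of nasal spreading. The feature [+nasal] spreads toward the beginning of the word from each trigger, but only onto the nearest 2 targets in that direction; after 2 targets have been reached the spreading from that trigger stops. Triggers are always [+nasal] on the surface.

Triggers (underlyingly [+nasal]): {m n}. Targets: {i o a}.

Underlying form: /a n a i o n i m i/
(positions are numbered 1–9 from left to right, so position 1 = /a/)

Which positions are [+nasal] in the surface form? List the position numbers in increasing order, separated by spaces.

1 2 4 5 6 7 8

From /n/ at 2 leftward: 1 /a/ → [+nasal]; word edge.
From /n/ at 6 leftward: 5 /o/ → [+nasal]; 4 /i/ → [+nasal]; bound reached.
From /m/ at 8 leftward: 7 /i/ → [+nasal]; 6 /n/ is itself a trigger — this domain ends here.
Targets with no active source: positions 3 9 stay [-nasal].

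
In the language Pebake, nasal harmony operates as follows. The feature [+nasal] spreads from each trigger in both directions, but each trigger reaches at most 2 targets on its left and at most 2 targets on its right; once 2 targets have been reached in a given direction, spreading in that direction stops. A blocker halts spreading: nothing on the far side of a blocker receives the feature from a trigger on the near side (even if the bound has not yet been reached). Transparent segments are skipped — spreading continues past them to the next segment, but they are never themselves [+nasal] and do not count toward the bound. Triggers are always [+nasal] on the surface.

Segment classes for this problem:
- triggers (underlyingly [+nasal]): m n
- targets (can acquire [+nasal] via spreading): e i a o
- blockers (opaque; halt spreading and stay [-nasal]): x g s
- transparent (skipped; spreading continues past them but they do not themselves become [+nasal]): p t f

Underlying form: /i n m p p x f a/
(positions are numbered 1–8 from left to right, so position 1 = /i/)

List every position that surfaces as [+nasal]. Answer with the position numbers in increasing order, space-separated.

From /n/ at 2 rightward: 3 /m/ is itself a trigger — this domain ends here.
From /n/ at 2 leftward: 1 /i/ → [+nasal]; word edge.
From /m/ at 3 rightward: 4 /p/ transparent; 5 /p/ transparent; 6 /x/ blocks.
From /m/ at 3 leftward: 2 /n/ is itself a trigger — this domain ends here.
Target with no active source: position 8 stays [-nasal].

1 2 3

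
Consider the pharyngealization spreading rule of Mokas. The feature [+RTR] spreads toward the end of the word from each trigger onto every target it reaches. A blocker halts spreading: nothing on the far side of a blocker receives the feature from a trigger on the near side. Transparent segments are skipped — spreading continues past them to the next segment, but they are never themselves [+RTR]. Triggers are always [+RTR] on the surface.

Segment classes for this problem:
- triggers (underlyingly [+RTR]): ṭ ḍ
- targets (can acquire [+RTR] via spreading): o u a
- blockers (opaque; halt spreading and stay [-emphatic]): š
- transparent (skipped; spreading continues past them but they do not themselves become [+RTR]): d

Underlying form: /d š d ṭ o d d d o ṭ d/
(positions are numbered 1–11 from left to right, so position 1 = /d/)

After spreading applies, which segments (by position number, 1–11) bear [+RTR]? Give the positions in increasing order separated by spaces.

4 5 9 10

From /ṭ/ at 4 rightward: 5 /o/ → [+RTR]; 6 /d/ transparent; 7 /d/ transparent; 8 /d/ transparent; 9 /o/ → [+RTR]; 10 /ṭ/ is itself a trigger — this domain ends here.
From /ṭ/ at 10 rightward: 11 /d/ transparent; word edge.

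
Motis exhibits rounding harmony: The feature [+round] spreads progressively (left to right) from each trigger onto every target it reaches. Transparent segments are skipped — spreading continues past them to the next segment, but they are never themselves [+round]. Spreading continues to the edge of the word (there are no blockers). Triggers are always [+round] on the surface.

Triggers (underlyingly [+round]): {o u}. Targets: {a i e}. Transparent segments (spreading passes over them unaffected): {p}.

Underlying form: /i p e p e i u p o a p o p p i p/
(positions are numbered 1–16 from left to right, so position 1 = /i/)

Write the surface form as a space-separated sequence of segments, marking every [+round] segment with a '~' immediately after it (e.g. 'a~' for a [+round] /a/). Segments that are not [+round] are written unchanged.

From /u/ at 7 rightward: 8 /p/ transparent; 9 /o/ is itself a trigger — this domain ends here.
From /o/ at 9 rightward: 10 /a/ → [+round]; 11 /p/ transparent; 12 /o/ is itself a trigger — this domain ends here.
From /o/ at 12 rightward: 13 /p/ transparent; 14 /p/ transparent; 15 /i/ → [+round]; 16 /p/ transparent; word edge.
Targets with no active source: positions 1 3 5 6 stay [-round].
[+round] positions on the surface: 7 9 10 12 15.

i p e p e i u~ p o~ a~ p o~ p p i~ p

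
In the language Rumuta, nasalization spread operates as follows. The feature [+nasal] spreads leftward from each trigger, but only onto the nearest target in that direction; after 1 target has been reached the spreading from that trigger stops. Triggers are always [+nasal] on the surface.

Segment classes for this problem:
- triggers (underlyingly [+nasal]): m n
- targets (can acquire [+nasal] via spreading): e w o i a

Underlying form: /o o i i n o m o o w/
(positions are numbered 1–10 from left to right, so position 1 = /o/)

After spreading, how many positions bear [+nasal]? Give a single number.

4

From /n/ at 5 leftward: 4 /i/ → [+nasal]; bound reached.
From /m/ at 7 leftward: 6 /o/ → [+nasal]; bound reached.
Targets with no active source: positions 1 2 3 8 9 10 stay [-nasal].
[+nasal] positions on the surface: 4 5 6 7.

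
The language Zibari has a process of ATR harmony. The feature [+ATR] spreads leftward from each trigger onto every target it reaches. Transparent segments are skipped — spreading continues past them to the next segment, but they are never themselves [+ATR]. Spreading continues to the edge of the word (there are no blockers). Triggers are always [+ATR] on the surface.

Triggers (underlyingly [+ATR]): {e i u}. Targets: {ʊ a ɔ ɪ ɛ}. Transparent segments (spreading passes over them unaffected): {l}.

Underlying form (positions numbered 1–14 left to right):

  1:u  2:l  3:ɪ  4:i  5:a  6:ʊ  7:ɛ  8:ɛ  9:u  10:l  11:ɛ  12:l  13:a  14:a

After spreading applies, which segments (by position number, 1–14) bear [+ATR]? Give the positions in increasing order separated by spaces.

From /u/ at 1 leftward: word edge.
From /i/ at 4 leftward: 3 /ɪ/ → [+ATR]; 2 /l/ transparent; 1 /u/ is itself a trigger — this domain ends here.
From /u/ at 9 leftward: 8 /ɛ/ → [+ATR]; 7 /ɛ/ → [+ATR]; 6 /ʊ/ → [+ATR]; 5 /a/ → [+ATR]; 4 /i/ is itself a trigger — this domain ends here.
Targets with no active source: positions 11 13 14 stay [-ATR].

1 3 4 5 6 7 8 9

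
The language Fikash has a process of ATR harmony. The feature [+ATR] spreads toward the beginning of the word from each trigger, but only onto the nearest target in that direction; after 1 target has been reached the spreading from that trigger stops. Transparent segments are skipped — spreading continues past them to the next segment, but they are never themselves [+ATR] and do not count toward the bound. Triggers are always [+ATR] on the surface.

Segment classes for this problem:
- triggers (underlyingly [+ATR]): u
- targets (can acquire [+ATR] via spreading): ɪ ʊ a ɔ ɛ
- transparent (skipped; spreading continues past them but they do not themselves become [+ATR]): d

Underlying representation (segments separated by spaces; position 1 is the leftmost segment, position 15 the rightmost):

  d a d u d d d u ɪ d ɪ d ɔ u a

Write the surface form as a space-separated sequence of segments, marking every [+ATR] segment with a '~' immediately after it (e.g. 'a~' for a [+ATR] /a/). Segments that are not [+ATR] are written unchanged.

d a~ d u~ d d d u~ ɪ d ɪ d ɔ~ u~ a

From /u/ at 4 leftward: 3 /d/ transparent; 2 /a/ → [+ATR]; bound reached.
From /u/ at 8 leftward: 7 /d/ transparent; 6 /d/ transparent; 5 /d/ transparent; 4 /u/ is itself a trigger — this domain ends here.
From /u/ at 14 leftward: 13 /ɔ/ → [+ATR]; bound reached.
Targets with no active source: positions 9 11 15 stay [-ATR].
[+ATR] positions on the surface: 2 4 8 13 14.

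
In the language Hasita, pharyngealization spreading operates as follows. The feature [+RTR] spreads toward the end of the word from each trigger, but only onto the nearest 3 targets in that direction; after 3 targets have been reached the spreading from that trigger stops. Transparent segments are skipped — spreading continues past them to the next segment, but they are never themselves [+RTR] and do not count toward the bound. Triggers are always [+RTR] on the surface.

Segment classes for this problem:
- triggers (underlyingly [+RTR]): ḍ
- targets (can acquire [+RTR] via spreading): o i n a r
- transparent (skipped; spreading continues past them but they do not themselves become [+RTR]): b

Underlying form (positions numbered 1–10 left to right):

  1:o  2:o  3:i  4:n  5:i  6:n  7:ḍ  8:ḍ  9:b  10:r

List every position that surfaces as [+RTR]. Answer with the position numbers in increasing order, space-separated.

From /ḍ/ at 7 rightward: 8 /ḍ/ is itself a trigger — this domain ends here.
From /ḍ/ at 8 rightward: 9 /b/ transparent; 10 /r/ → [+RTR]; word edge.
Targets with no active source: positions 1 2 3 4 5 6 stay [-emphatic].

7 8 10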